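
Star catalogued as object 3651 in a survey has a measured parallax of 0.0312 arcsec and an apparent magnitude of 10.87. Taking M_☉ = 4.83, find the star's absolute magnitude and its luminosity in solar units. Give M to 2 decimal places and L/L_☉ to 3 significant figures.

d = 1/p = 1/0.0312″ = 32.05 pc
M = m − 5 log₁₀ d + 5 = 10.87 − 5·1.5058 + 5 = 8.341
M − M_☉ = 8.341 − 4.83 = 3.511
L/L_☉ = 10^(−0.4 × 3.511) = 0.03942

M ≈ 8.34; L/L_☉ ≈ 0.0394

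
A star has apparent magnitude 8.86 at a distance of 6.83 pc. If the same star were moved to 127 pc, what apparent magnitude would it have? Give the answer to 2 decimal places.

m ≈ 15.21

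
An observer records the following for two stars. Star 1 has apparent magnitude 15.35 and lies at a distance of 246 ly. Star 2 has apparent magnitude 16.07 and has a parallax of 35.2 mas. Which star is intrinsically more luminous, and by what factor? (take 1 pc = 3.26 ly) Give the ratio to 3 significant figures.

Star 1 is more luminous, by a factor of 13.7.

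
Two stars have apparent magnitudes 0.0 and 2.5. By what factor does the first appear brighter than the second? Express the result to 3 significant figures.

10.0

Δm = 0.0 − (2.5) = -2.5
Flux ratio = 10^(−0.4 Δm) = 10^(−0.4 × -2.5) = 10^1.000 = 10.00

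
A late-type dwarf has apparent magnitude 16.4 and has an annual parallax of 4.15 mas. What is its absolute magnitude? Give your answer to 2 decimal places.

M ≈ 9.49

p = 4.15 mas = 4.15×10^-3″ → d = 1/p = 241.0 pc
5 log₁₀(d/10 pc) = 5 log₁₀(241.0) − 5 = 6.910
M = m − 5 log₁₀(d/10) = 16.4 − 6.910 = 9.490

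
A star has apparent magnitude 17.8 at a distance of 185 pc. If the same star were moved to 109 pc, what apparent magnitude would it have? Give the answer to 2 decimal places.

m ≈ 16.65

Flux ∝ 1/d², so Δm = 5 log₁₀(d₂/d₁) = 5 log₁₀(109/185) = -1.149
m₂ = m₁ + Δm = 17.8 + (-1.149) = 16.651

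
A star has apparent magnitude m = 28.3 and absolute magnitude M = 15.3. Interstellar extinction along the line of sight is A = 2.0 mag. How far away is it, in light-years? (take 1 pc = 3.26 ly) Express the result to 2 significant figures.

m − M = 5 log₁₀(d/10 pc) + A  ⇒  28.3 − (15.3) − 2.0 = 5 log₁₀(d/10)
11.000 = 5 log₁₀(d/10)
log₁₀ d = (m − M − A)/5 + 1 = 3.2000
d = 10^3.2000 = 1585 pc
= 5167 ly

d ≈ 5200 ly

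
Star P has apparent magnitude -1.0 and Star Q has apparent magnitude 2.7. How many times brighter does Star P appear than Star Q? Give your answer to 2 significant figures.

30

Magnitude difference = -3.7
Flux ratio = 10^(−0.4 Δm) = 10^(−0.4 × -3.7) = 10^1.480 = 30.20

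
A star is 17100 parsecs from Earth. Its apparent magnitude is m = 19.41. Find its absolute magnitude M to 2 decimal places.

5 log₁₀(d/10 pc) = 5 log₁₀(17100) − 5 = 16.165
M = m − 5 log₁₀(d/10) = 19.41 − 16.165 = 3.245

M ≈ 3.25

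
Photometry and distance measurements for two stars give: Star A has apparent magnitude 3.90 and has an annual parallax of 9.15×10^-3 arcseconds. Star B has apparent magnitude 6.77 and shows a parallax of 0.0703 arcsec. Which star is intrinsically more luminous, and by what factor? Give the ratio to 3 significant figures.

Star A is more luminous, by a factor of 830.

Star A: d = 1/p = 1/9.15×10^-3″ = 109.3 pc
Star A: M = m − 5 log₁₀ d + 5 = 3.90 − 5·2.0386 + 5 = -1.293
Star B: d = 1/p = 1/0.0703″ = 14.22 pc
Star B: M = m − 5 log₁₀ d + 5 = 6.77 − 5·1.1530 + 5 = 6.005
ΔM = M_A − M_B = -1.293 − (6.005) = -7.298; smaller M is more luminous → Star A.
L ratio = 10^(0.4 |ΔM|) = 10^2.919 = 830.0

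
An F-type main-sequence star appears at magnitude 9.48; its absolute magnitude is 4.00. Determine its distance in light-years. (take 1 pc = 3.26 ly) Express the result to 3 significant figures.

μ = m − M = 5.480
m − M = 5 log₁₀ d − 5
log₁₀ d = (m − M)/5 + 1 = 2.0960
d = 10^2.0960 = 124.7 pc
= 406.6 ly

d ≈ 407 ly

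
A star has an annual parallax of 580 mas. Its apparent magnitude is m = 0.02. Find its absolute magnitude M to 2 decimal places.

M ≈ 3.84

p = 580 mas = 0.580″ → d = 1/p = 1.724 pc
5 log₁₀(d/10 pc) = 5 log₁₀(1.724) − 5 = -3.817
M = m − 5 log₁₀(d/10) = 0.02 + 3.817 = 3.837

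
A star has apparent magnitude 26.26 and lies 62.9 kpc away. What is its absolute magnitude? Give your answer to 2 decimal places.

M ≈ 7.27

d = 62.9 kpc = 62900 pc
5 log₁₀(d/10 pc) = 5 log₁₀(62900) − 5 = 18.993
M = m − 5 log₁₀(d/10) = 26.26 − 18.993 = 7.267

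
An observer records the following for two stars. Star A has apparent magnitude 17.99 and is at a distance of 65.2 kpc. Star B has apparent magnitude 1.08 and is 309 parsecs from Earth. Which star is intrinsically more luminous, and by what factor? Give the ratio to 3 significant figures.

Star B is more luminous, by a factor of 130.

Star A: d = 65.2 kpc = 65200 pc
Star A: M = m − 5 log₁₀ d + 5 = 17.99 − 5·4.8142 + 5 = -1.081
Star B: M = m − 5 log₁₀ d + 5 = 1.08 − 5·2.4900 + 5 = -6.370
ΔM = M_A − M_B = -1.081 − (-6.370) = 5.289; smaller M is more luminous → Star B.
L ratio = 10^(0.4 |ΔM|) = 10^2.115 = 130.4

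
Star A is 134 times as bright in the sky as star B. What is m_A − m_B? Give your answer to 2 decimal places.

m_A − m_B ≈ -5.32

Pogson: Δm = −2.5 log₁₀(ratio) = −2.5 log₁₀(134) = −2.5 × 2.1271 = -5.318
Star A is brighter, so it has the smaller magnitude: the difference is negative.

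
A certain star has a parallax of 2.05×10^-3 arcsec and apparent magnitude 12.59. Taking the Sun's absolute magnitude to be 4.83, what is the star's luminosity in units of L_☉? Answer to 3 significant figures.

d = 1/p = 1/2.05×10^-3″ = 487.8 pc
M = m − 5 log₁₀ d + 5 = 12.59 − 5·2.6882 + 5 = 4.149
M − M_☉ = 4.149 − 4.83 = -0.681
L/L_☉ = 10^(−0.4 × -0.681) = 1.873

L/L_☉ ≈ 1.87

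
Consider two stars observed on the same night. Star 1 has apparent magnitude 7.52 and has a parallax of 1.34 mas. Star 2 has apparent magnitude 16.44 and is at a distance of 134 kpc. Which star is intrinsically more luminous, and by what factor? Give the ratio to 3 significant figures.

Star 1: p = 1.34 mas = 1.34×10^-3″ → d = 1/p = 746.3 pc
Star 1: M = m − 5 log₁₀ d + 5 = 7.52 − 5·2.8729 + 5 = -1.844
Star 2: d = 134 kpc = 134000 pc
Star 2: M = m − 5 log₁₀ d + 5 = 16.44 − 5·5.1271 + 5 = -4.196
ΔM = M_1 − M_2 = -1.844 − (-4.196) = 2.351; smaller M is more luminous → Star 2.
L ratio = 10^(0.4 |ΔM|) = 10^0.940 = 8.718

Star 2 is more luminous, by a factor of 8.72.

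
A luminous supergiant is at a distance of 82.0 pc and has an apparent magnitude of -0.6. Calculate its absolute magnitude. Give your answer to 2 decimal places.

5 log₁₀(d/10 pc) = 5 log₁₀(82.00) − 5 = 4.569
M = m − 5 log₁₀(d/10) = -0.6 − 4.569 = -5.169

M ≈ -5.17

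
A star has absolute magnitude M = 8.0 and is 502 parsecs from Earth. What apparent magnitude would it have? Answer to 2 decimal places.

m ≈ 16.50

m = M + 5 log₁₀ d − 5 = 8.0 + 5·2.7007 − 5 = 16.504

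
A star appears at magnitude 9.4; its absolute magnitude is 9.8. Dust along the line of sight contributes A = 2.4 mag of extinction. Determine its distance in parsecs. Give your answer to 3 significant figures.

d ≈ 2.75 pc

m − M = 5 log₁₀(d/10 pc) + A  ⇒  9.4 − (9.8) − 2.4 = 5 log₁₀(d/10)
-2.800 = 5 log₁₀(d/10)
log₁₀ d = (m − M − A)/5 + 1 = 0.4400
d = 10^0.4400 = 2.754 pc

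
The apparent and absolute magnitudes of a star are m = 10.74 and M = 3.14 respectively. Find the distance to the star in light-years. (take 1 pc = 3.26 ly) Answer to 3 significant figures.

μ = m − M = 7.600
m − M = 5 log₁₀ d − 5
log₁₀ d = (m − M)/5 + 1 = 2.5200
d = 10^2.5200 = 331.1 pc
= 1079 ly

d ≈ 1080 ly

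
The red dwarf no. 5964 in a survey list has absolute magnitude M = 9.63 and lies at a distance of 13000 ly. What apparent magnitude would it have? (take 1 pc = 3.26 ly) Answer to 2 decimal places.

d = 13000 ly / 3.26 = 3988 pc
m = M + 5 log₁₀ d − 5 = 9.63 + 5·3.6007 − 5 = 22.634

m ≈ 22.63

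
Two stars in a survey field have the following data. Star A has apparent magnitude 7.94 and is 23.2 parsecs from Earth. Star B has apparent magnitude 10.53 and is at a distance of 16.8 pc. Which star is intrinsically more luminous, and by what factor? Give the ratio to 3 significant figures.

Star A: M = m − 5 log₁₀ d + 5 = 7.94 − 5·1.3655 + 5 = 6.113
Star B: M = m − 5 log₁₀ d + 5 = 10.53 − 5·1.2253 + 5 = 9.403
ΔM = M_A − M_B = 6.113 − (9.403) = -3.291; smaller M is more luminous → Star A.
L ratio = 10^(0.4 |ΔM|) = 10^1.316 = 20.72

Star A is more luminous, by a factor of 20.7.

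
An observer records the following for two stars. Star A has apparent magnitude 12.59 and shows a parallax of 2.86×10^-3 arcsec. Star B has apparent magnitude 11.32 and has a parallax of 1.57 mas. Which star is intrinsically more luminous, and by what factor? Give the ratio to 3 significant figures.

Star A: d = 1/p = 1/2.86×10^-3″ = 349.7 pc
Star A: M = m − 5 log₁₀ d + 5 = 12.59 − 5·2.5436 + 5 = 4.872
Star B: p = 1.57 mas = 1.57×10^-3″ → d = 1/p = 636.9 pc
Star B: M = m − 5 log₁₀ d + 5 = 11.32 − 5·2.8041 + 5 = 2.299
ΔM = M_A − M_B = 4.872 − (2.299) = 2.572; smaller M is more luminous → Star B.
L ratio = 10^(0.4 |ΔM|) = 10^1.029 = 10.69

Star B is more luminous, by a factor of 10.7.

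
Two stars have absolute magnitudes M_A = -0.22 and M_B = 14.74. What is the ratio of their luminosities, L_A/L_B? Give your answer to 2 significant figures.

ΔM = M_A − M_B = -14.96
L_A/L_B = 10^(−0.4 ΔM) = 10^5.984 = 963800

L_A/L_B ≈ 960000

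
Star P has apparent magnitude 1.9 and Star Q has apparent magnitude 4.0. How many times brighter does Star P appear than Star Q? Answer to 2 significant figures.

6.9

Δm = 1.9 − (4.0) = -2.1
Flux ratio = 10^(−0.4 Δm) = 10^(−0.4 × -2.1) = 10^0.840 = 6.918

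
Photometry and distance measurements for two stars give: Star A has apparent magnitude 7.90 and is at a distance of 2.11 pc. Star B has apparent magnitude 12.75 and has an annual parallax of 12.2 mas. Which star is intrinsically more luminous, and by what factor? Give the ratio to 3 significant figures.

Star A: M = m − 5 log₁₀ d + 5 = 7.90 − 5·0.3243 + 5 = 11.279
Star B: p = 12.2 mas = 0.0122″ → d = 1/p = 81.97 pc
Star B: M = m − 5 log₁₀ d + 5 = 12.75 − 5·1.9136 + 5 = 8.182
ΔM = M_A − M_B = 11.279 − (8.182) = 3.097; smaller M is more luminous → Star B.
L ratio = 10^(0.4 |ΔM|) = 10^1.239 = 17.33

Star B is more luminous, by a factor of 17.3.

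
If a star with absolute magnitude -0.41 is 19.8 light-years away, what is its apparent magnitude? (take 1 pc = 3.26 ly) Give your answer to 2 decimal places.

m ≈ -1.49

d = 19.8 ly / 3.26 = 6.074 pc
m = M + 5 log₁₀ d − 5 = -0.41 + 5·0.7834 − 5 = -1.493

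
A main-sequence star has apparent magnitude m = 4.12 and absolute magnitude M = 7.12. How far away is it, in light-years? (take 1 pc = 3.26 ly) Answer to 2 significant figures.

Distance modulus: m − M = 4.12 − (7.12) = -3.000
m − M = 5 log₁₀ d − 5
log₁₀ d = (m − M)/5 + 1 = 0.4000
d = 10^0.4000 = 2.512 pc
= 8.189 ly

d ≈ 8.2 ly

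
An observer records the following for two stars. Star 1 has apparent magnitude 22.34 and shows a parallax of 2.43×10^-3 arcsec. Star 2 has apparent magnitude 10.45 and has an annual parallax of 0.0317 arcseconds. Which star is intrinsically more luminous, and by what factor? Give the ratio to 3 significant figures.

Star 2 is more luminous, by a factor of 335.

Star 1: d = 1/p = 1/2.43×10^-3″ = 411.5 pc
Star 1: M = m − 5 log₁₀ d + 5 = 22.34 − 5·2.6144 + 5 = 14.268
Star 2: d = 1/p = 1/0.0317″ = 31.55 pc
Star 2: M = m − 5 log₁₀ d + 5 = 10.45 − 5·1.4989 + 5 = 7.955
ΔM = M_1 − M_2 = 14.268 − (7.955) = 6.313; smaller M is more luminous → Star 2.
L ratio = 10^(0.4 |ΔM|) = 10^2.525 = 335.0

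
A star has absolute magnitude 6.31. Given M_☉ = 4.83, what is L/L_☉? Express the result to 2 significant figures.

L/L_☉ ≈ 0.26

M − M_☉ = 6.31 − 4.83 = 1.480
L/L_☉ = 10^(−0.4 (M − M_☉)) = 10^-0.592 = 0.2559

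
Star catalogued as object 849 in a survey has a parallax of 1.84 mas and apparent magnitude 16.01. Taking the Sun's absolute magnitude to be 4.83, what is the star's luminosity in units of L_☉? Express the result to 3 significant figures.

L/L_☉ ≈ 0.0996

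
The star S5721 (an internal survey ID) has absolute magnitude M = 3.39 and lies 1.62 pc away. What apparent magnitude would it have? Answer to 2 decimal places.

m = M + 5 log₁₀ d − 5 = 3.39 + 5·0.2095 − 5 = -0.562

m ≈ -0.56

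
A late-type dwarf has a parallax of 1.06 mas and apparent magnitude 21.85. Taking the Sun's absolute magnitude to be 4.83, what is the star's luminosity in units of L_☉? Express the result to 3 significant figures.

d = 1/p = 1000/1.06 mas = 943.4 pc
M = m − 5 log₁₀ d + 5 = 21.85 − 5·2.9747 + 5 = 11.977
M − M_☉ = 11.977 − 4.83 = 7.147
L/L_☉ = 10^(−0.4 × 7.147) = 1.385×10^-3

L/L_☉ ≈ 1.38×10^-3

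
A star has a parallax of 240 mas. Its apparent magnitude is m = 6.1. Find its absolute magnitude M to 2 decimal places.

M ≈ 8.00

p = 240 mas = 0.240″ → d = 1/p = 4.167 pc
5 log₁₀(d/10 pc) = 5 log₁₀(4.167) − 5 = -1.901
M = m − 5 log₁₀(d/10) = 6.1 + 1.901 = 8.001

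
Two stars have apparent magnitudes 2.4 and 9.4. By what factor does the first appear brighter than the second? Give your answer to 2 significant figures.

630

Magnitude difference = -7.0
Flux ratio = 10^(−0.4 Δm) = 10^(−0.4 × -7.0) = 10^2.800 = 631.0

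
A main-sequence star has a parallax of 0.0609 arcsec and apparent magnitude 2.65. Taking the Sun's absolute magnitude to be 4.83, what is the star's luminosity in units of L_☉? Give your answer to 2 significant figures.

L/L_☉ ≈ 20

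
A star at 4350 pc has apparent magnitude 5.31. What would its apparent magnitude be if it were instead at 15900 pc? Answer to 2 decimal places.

m ≈ 8.12

Flux ∝ 1/d², so Δm = 5 log₁₀(d₂/d₁) = 5 log₁₀(15900/4350) = 2.815
m₂ = m₁ + Δm = 5.31 + (2.815) = 8.125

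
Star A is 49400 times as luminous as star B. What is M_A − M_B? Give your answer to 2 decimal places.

M_A − M_B ≈ -11.73

Pogson: ΔM = −2.5 log₁₀(ratio) = −2.5 log₁₀(49400) = −2.5 × 4.6937 = -11.734
Star A is brighter, so it has the smaller magnitude: the difference is negative.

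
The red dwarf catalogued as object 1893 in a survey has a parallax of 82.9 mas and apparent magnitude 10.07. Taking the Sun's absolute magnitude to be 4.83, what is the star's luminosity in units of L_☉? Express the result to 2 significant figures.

d = 1/p = 1000/82.9 mas = 12.06 pc
M = m − 5 log₁₀ d + 5 = 10.07 − 5·1.0814 + 5 = 9.663
M − M_☉ = 9.663 − 4.83 = 4.833
L/L_☉ = 10^(−0.4 × 4.833) = 0.01167

L/L_☉ ≈ 0.012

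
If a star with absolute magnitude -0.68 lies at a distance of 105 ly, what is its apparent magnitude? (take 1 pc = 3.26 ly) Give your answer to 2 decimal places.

m ≈ 1.86

d = 105 ly / 3.26 = 32.21 pc
m = M + 5 log₁₀ d − 5 = -0.68 + 5·1.5080 − 5 = 1.860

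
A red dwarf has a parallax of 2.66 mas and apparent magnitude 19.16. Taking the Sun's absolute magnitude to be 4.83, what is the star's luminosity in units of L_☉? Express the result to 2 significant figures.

L/L_☉ ≈ 2.6×10^-3

d = 1/p = 1000/2.66 mas = 375.9 pc
M = m − 5 log₁₀ d + 5 = 19.16 − 5·2.5751 + 5 = 11.284
M − M_☉ = 11.284 − 4.83 = 6.454
L/L_☉ = 10^(−0.4 × 6.454) = 2.620×10^-3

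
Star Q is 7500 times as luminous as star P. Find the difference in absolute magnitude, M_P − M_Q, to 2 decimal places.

M_P − M_Q ≈ 9.69

Pogson: ΔM = −2.5 log₁₀(ratio) = −2.5 log₁₀(7500) = −2.5 × 3.8751 = -9.688
Star Q is brighter so has the smaller magnitude: M_P − M_Q is positive.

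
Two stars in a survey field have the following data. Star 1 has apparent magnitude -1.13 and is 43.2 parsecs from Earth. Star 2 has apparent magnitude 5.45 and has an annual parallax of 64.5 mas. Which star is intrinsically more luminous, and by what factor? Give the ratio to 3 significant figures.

Star 1 is more luminous, by a factor of 3330.

Star 1: M = m − 5 log₁₀ d + 5 = -1.13 − 5·1.6355 + 5 = -4.307
Star 2: p = 64.5 mas = 0.0645″ → d = 1/p = 15.50 pc
Star 2: M = m − 5 log₁₀ d + 5 = 5.45 − 5·1.1904 + 5 = 4.498
ΔM = M_1 − M_2 = -4.307 − (4.498) = -8.805; smaller M is more luminous → Star 1.
L ratio = 10^(0.4 |ΔM|) = 10^3.522 = 3327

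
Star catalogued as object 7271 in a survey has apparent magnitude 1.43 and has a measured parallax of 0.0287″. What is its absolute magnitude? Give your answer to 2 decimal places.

M ≈ -1.28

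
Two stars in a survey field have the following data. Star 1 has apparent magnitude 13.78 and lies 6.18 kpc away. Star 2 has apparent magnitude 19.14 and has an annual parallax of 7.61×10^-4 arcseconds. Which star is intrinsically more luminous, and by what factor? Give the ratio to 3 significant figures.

Star 1 is more luminous, by a factor of 3080.

Star 1: d = 6.18 kpc = 6180 pc
Star 1: M = m − 5 log₁₀ d + 5 = 13.78 − 5·3.7910 + 5 = -0.175
Star 2: d = 1/p = 1/7.61×10^-4″ = 1314 pc
Star 2: M = m − 5 log₁₀ d + 5 = 19.14 − 5·3.1186 + 5 = 8.547
ΔM = M_1 − M_2 = -0.175 − (8.547) = -8.722; smaller M is more luminous → Star 1.
L ratio = 10^(0.4 |ΔM|) = 10^3.489 = 3081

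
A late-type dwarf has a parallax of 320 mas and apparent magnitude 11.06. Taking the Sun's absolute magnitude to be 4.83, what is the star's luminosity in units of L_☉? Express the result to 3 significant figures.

d = 1/p = 1000/320 mas = 3.125 pc
M = m − 5 log₁₀ d + 5 = 11.06 − 5·0.4949 + 5 = 13.586
M − M_☉ = 13.586 − 4.83 = 8.756
L/L_☉ = 10^(−0.4 × 8.756) = 3.146×10^-4

L/L_☉ ≈ 3.15×10^-4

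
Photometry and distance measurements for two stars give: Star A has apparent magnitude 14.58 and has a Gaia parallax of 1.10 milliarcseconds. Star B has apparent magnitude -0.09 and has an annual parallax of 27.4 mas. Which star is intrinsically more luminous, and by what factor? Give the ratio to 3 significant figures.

Star A: p = 1.10 mas = 1.10×10^-3″ → d = 1/p = 909.1 pc
Star A: M = m − 5 log₁₀ d + 5 = 14.58 − 5·2.9586 + 5 = 4.787
Star B: p = 27.4 mas = 0.0274″ → d = 1/p = 36.50 pc
Star B: M = m − 5 log₁₀ d + 5 = -0.09 − 5·1.5622 + 5 = -2.901
ΔM = M_A − M_B = 4.787 − (-2.901) = 7.688; smaller M is more luminous → Star B.
L ratio = 10^(0.4 |ΔM|) = 10^3.075 = 1189

Star B is more luminous, by a factor of 1190.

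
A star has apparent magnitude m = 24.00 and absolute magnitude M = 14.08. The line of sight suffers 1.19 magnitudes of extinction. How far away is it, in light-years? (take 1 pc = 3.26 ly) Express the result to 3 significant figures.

d ≈ 1820 ly

m − M = 5 log₁₀(d/10 pc) + A  ⇒  24.00 − (14.08) − 1.19 = 5 log₁₀(d/10)
8.730 = 5 log₁₀(d/10)
log₁₀ d = (m − M − A)/5 + 1 = 2.7460
d = 10^2.7460 = 557.2 pc
= 1816 ly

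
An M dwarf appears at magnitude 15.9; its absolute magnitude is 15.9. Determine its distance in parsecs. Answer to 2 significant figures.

d ≈ 10 pc

μ = m − M = 0.000
m − M = 5 log₁₀ d − 5
log₁₀ d = (m − M)/5 + 1 = 1.0000
d = 10^1.0000 = 10.00 pc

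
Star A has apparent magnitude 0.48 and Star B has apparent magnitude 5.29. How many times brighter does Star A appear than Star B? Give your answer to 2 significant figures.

Magnitude difference = -4.81
Flux ratio = 10^(−0.4 Δm) = 10^(−0.4 × -4.81) = 10^1.924 = 83.95

84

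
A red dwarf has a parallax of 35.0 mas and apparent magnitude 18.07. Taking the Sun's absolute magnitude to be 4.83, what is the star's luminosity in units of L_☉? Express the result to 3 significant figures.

d = 1/p = 1000/35.0 mas = 28.57 pc
M = m − 5 log₁₀ d + 5 = 18.07 − 5·1.4559 + 5 = 15.790
M − M_☉ = 15.790 − 4.83 = 10.960
L/L_☉ = 10^(−0.4 × 10.960) = 4.129×10^-5

L/L_☉ ≈ 4.13×10^-5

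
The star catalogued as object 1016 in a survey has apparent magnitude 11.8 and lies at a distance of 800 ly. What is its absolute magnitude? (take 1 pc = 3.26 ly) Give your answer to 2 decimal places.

M ≈ 4.85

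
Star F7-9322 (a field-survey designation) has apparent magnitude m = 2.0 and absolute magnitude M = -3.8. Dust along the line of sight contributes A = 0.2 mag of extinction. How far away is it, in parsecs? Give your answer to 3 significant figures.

m − M = 5 log₁₀(d/10 pc) + A  ⇒  2.0 − (-3.8) − 0.2 = 5 log₁₀(d/10)
5.600 = 5 log₁₀(d/10)
log₁₀ d = (m − M − A)/5 + 1 = 2.1200
d = 10^2.1200 = 131.8 pc

d ≈ 132 pc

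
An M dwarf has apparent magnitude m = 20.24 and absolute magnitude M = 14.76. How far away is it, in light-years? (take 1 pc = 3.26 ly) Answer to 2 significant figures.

μ = m − M = 5.480
m − M = 5 log₁₀ d − 5
log₁₀ d = (m − M)/5 + 1 = 2.0960
d = 10^2.0960 = 124.7 pc
= 406.6 ly

d ≈ 410 ly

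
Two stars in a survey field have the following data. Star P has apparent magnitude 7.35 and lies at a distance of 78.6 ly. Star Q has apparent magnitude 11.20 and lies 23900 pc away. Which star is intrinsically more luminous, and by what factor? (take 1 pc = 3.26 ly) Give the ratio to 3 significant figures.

Star P: d = 78.6 ly / 3.26 = 24.11 pc
Star P: M = m − 5 log₁₀ d + 5 = 7.35 − 5·1.3822 + 5 = 5.439
Star Q: M = m − 5 log₁₀ d + 5 = 11.20 − 5·4.3784 + 5 = -5.692
ΔM = M_P − M_Q = 5.439 − (-5.692) = 11.131; smaller M is more luminous → Star Q.
L ratio = 10^(0.4 |ΔM|) = 10^4.452 = 28340

Star Q is more luminous, by a factor of 28300.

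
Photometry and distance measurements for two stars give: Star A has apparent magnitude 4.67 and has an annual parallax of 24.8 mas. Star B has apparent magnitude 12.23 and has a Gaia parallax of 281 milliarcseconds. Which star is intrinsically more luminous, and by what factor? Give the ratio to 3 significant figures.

Star A is more luminous, by a factor of 136000.

Star A: p = 24.8 mas = 0.0248″ → d = 1/p = 40.32 pc
Star A: M = m − 5 log₁₀ d + 5 = 4.67 − 5·1.6055 + 5 = 1.642
Star B: p = 281 mas = 0.281″ → d = 1/p = 3.559 pc
Star B: M = m − 5 log₁₀ d + 5 = 12.23 − 5·0.5513 + 5 = 14.474
ΔM = M_A − M_B = 1.642 − (14.474) = -12.831; smaller M is more luminous → Star A.
L ratio = 10^(0.4 |ΔM|) = 10^5.133 = 135700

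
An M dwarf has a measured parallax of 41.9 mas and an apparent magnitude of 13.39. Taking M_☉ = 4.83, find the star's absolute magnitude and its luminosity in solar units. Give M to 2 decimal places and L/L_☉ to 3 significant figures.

M ≈ 11.50; L/L_☉ ≈ 2.15×10^-3

d = 1/p = 1000/41.9 mas = 23.87 pc
M = m − 5 log₁₀ d + 5 = 13.39 − 5·1.3778 + 5 = 11.501
M − M_☉ = 11.501 − 4.83 = 6.671
L/L_☉ = 10^(−0.4 × 6.671) = 2.146×10^-3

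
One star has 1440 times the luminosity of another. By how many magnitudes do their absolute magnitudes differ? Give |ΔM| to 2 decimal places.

|ΔM| ≈ 7.90

Pogson: ΔM = −2.5 log₁₀(ratio) = −2.5 log₁₀(1440) = −2.5 × 3.1584 = -7.896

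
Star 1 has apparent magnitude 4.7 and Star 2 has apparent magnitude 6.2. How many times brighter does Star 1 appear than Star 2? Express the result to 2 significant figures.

4.0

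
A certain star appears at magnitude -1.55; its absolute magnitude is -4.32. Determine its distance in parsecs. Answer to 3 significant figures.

μ = m − M = 2.770
m − M = 5 log₁₀ d − 5
log₁₀ d = (m − M)/5 + 1 = 1.5540
d = 10^1.5540 = 35.81 pc

d ≈ 35.8 pc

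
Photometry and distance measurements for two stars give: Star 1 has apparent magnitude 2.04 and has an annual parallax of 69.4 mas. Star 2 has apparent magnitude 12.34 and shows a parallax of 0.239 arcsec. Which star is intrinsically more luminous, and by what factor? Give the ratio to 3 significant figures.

Star 1: p = 69.4 mas = 0.0694″ → d = 1/p = 14.41 pc
Star 1: M = m − 5 log₁₀ d + 5 = 2.04 − 5·1.1586 + 5 = 1.247
Star 2: d = 1/p = 1/0.239″ = 4.184 pc
Star 2: M = m − 5 log₁₀ d + 5 = 12.34 − 5·0.6216 + 5 = 14.232
ΔM = M_1 − M_2 = 1.247 − (14.232) = -12.985; smaller M is more luminous → Star 1.
L ratio = 10^(0.4 |ΔM|) = 10^5.194 = 156300

Star 1 is more luminous, by a factor of 156000.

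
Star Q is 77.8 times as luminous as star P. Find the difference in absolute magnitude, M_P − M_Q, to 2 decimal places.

M_P − M_Q ≈ 4.73

Pogson: ΔM = −2.5 log₁₀(ratio) = −2.5 log₁₀(77.8) = −2.5 × 1.8910 = -4.727
Star Q is brighter so has the smaller magnitude: M_P − M_Q is positive.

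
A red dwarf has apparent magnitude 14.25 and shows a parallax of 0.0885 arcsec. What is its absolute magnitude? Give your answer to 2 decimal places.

M ≈ 13.98

d = 1/p = 1/0.0885″ = 11.30 pc
5 log₁₀(d/10 pc) = 5 log₁₀(11.30) − 5 = 0.265
M = m − 5 log₁₀(d/10) = 14.25 − 0.265 = 13.985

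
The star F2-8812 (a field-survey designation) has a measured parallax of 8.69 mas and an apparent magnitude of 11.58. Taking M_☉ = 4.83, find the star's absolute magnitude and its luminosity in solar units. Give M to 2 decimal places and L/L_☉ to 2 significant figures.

M ≈ 6.28; L/L_☉ ≈ 0.26

d = 1/p = 1000/8.69 mas = 115.1 pc
M = m − 5 log₁₀ d + 5 = 11.58 − 5·2.0610 + 5 = 6.275
M − M_☉ = 6.275 − 4.83 = 1.445
L/L_☉ = 10^(−0.4 × 1.445) = 0.2642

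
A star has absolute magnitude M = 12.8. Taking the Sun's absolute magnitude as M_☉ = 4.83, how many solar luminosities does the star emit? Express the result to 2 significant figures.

M − M_☉ = 12.8 − 4.83 = 7.970
L/L_☉ = 10^(−0.4 (M − M_☉)) = 10^-3.188 = 6.486×10^-4

L/L_☉ ≈ 6.5×10^-4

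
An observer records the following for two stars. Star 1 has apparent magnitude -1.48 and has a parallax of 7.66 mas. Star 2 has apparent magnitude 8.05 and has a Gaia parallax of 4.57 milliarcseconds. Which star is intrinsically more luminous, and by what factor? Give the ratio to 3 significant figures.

Star 1: p = 7.66 mas = 7.66×10^-3″ → d = 1/p = 130.5 pc
Star 1: M = m − 5 log₁₀ d + 5 = -1.48 − 5·2.1158 + 5 = -7.059
Star 2: p = 4.57 mas = 4.57×10^-3″ → d = 1/p = 218.8 pc
Star 2: M = m − 5 log₁₀ d + 5 = 8.05 − 5·2.3401 + 5 = 1.350
ΔM = M_1 − M_2 = -7.059 − (1.350) = -8.408; smaller M is more luminous → Star 1.
L ratio = 10^(0.4 |ΔM|) = 10^3.363 = 2309

Star 1 is more luminous, by a factor of 2310.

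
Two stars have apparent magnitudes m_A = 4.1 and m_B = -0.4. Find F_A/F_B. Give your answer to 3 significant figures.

Magnitude difference = 4.5
Flux ratio = 10^(−0.4 Δm) = 10^(−0.4 × 4.5) = 10^-1.800 = 0.01585

F_A/F_B ≈ 0.0158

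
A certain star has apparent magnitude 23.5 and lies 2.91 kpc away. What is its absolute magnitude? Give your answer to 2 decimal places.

M ≈ 11.18

d = 2.91 kpc = 2910 pc
5 log₁₀(d/10 pc) = 5 log₁₀(2910) − 5 = 12.319
M = m − 5 log₁₀(d/10) = 23.5 − 12.319 = 11.181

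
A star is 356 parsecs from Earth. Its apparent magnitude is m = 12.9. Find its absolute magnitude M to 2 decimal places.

M ≈ 5.14

5 log₁₀(d/10 pc) = 5 log₁₀(356.0) − 5 = 7.757
M = m − 5 log₁₀(d/10) = 12.9 − 7.757 = 5.143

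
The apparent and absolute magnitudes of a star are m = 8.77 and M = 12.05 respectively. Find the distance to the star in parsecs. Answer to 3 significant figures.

d ≈ 2.21 pc

Distance modulus: m − M = 8.77 − (12.05) = -3.280
m − M = 5 log₁₀ d − 5
log₁₀ d = (m − M)/5 + 1 = 0.3440
d = 10^0.3440 = 2.208 pc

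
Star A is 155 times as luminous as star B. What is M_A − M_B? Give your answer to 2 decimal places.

Pogson: ΔM = −2.5 log₁₀(ratio) = −2.5 log₁₀(155) = −2.5 × 2.1903 = -5.476
Star A is brighter, so it has the smaller magnitude: the difference is negative.

M_A − M_B ≈ -5.48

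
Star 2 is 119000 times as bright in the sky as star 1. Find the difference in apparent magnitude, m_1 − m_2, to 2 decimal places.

m_1 − m_2 ≈ 12.69

Pogson: Δm = −2.5 log₁₀(ratio) = −2.5 log₁₀(119000) = −2.5 × 5.0755 = -12.689
Star 2 is brighter so has the smaller magnitude: m_1 − m_2 is positive.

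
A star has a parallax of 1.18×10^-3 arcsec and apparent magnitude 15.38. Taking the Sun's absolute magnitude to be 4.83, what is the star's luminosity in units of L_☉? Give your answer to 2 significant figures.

L/L_☉ ≈ 0.43

d = 1/p = 1/1.18×10^-3″ = 847.5 pc
M = m − 5 log₁₀ d + 5 = 15.38 − 5·2.9281 + 5 = 5.739
M − M_☉ = 5.739 − 4.83 = 0.909
L/L_☉ = 10^(−0.4 × 0.909) = 0.4327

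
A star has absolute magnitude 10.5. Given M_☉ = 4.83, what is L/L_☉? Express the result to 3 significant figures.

M − M_☉ = 10.5 − 4.83 = 5.670
L/L_☉ = 10^(−0.4 (M − M_☉)) = 10^-2.268 = 5.395×10^-3

L/L_☉ ≈ 5.40×10^-3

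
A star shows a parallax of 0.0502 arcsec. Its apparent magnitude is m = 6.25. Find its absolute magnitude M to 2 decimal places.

d = 1/p = 1/0.0502″ = 19.92 pc
5 log₁₀(d/10 pc) = 5 log₁₀(19.92) − 5 = 1.496
M = m − 5 log₁₀(d/10) = 6.25 − 1.496 = 4.754

M ≈ 4.75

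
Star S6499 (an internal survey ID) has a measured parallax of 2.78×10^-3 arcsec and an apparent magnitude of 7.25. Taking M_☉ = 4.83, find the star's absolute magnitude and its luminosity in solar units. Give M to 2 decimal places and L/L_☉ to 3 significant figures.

M ≈ -0.53; L/L_☉ ≈ 139

d = 1/p = 1/2.78×10^-3″ = 359.7 pc
M = m − 5 log₁₀ d + 5 = 7.25 − 5·2.5560 + 5 = -0.530
M − M_☉ = -0.530 − 4.83 = -5.360
L/L_☉ = 10^(−0.4 × -5.360) = 139.3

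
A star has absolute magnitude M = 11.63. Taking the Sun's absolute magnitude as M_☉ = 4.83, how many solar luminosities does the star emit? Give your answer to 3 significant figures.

L/L_☉ ≈ 1.91×10^-3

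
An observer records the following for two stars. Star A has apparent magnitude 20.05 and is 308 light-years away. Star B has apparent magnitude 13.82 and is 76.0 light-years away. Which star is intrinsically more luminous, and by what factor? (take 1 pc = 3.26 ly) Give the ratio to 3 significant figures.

Star B is more luminous, by a factor of 18.9.

Star A: d = 308 ly / 3.26 = 94.48 pc
Star A: M = m − 5 log₁₀ d + 5 = 20.05 − 5·1.9753 + 5 = 15.173
Star B: d = 76.0 ly / 3.26 = 23.31 pc
Star B: M = m − 5 log₁₀ d + 5 = 13.82 − 5·1.3676 + 5 = 11.982
ΔM = M_A − M_B = 15.173 − (11.982) = 3.191; smaller M is more luminous → Star B.
L ratio = 10^(0.4 |ΔM|) = 10^1.277 = 18.90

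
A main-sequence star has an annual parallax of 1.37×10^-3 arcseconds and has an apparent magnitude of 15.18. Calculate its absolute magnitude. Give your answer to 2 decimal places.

d = 1/p = 1/1.37×10^-3″ = 729.9 pc
5 log₁₀(d/10 pc) = 5 log₁₀(729.9) − 5 = 9.316
M = m − 5 log₁₀(d/10) = 15.18 − 9.316 = 5.864

M ≈ 5.86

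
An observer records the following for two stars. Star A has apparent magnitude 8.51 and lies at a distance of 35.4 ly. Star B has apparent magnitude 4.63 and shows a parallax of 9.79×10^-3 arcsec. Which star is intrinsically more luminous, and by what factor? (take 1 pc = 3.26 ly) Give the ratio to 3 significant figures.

Star B is more luminous, by a factor of 3150.

Star A: d = 35.4 ly / 3.26 = 10.86 pc
Star A: M = m − 5 log₁₀ d + 5 = 8.51 − 5·1.0358 + 5 = 8.331
Star B: d = 1/p = 1/9.79×10^-3″ = 102.1 pc
Star B: M = m − 5 log₁₀ d + 5 = 4.63 − 5·2.0092 + 5 = -0.416
ΔM = M_A − M_B = 8.331 − (-0.416) = 8.747; smaller M is more luminous → Star B.
L ratio = 10^(0.4 |ΔM|) = 10^3.499 = 3154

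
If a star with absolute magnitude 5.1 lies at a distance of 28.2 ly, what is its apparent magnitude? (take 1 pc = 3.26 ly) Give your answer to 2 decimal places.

d = 28.2 ly / 3.26 = 8.650 pc
m = M + 5 log₁₀ d − 5 = 5.1 + 5·0.9370 − 5 = 4.785

m ≈ 4.79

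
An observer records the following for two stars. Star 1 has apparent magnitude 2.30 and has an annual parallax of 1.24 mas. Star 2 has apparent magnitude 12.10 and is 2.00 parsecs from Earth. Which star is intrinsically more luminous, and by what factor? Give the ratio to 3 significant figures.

Star 1 is more luminous, by a factor of 1.35×10^9.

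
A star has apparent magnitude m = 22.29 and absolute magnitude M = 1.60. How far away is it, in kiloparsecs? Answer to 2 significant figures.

Distance modulus: m − M = 22.29 − (1.60) = 20.690
m − M = 5 log₁₀ d − 5
log₁₀ d = (m − M)/5 + 1 = 5.1380
d = 10^5.1380 = 137400 pc
= 137.4 kpc

d ≈ 140 kpc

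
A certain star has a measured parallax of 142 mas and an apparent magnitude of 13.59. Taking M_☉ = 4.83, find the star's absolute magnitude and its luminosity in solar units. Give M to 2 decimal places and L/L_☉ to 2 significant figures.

M ≈ 14.35; L/L_☉ ≈ 1.6×10^-4

d = 1/p = 1000/142 mas = 7.042 pc
M = m − 5 log₁₀ d + 5 = 13.59 − 5·0.8477 + 5 = 14.351
M − M_☉ = 14.351 − 4.83 = 9.521
L/L_☉ = 10^(−0.4 × 9.521) = 1.554×10^-4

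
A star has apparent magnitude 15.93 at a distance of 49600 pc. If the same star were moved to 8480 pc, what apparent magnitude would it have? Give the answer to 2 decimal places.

Flux ∝ 1/d², so Δm = 5 log₁₀(d₂/d₁) = 5 log₁₀(8480/49600) = -3.835
m₂ = m₁ + Δm = 15.93 + (-3.835) = 12.095

m ≈ 12.09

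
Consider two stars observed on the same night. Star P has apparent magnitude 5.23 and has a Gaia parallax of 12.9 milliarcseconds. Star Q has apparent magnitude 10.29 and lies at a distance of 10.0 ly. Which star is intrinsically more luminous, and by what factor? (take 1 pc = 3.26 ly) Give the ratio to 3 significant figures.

Star P is more luminous, by a factor of 67500.

Star P: p = 12.9 mas = 0.0129″ → d = 1/p = 77.52 pc
Star P: M = m − 5 log₁₀ d + 5 = 5.23 − 5·1.8894 + 5 = 0.783
Star Q: d = 10.0 ly / 3.26 = 3.067 pc
Star Q: M = m − 5 log₁₀ d + 5 = 10.29 − 5·0.4868 + 5 = 12.856
ΔM = M_P − M_Q = 0.783 − (12.856) = -12.073; smaller M is more luminous → Star P.
L ratio = 10^(0.4 |ΔM|) = 10^4.829 = 67490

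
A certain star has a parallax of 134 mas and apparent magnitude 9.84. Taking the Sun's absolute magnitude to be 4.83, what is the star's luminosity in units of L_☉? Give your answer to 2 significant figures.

L/L_☉ ≈ 5.5×10^-3

d = 1/p = 1000/134 mas = 7.463 pc
M = m − 5 log₁₀ d + 5 = 9.84 − 5·0.8729 + 5 = 10.476
M − M_☉ = 10.476 − 4.83 = 5.646
L/L_☉ = 10^(−0.4 × 5.646) = 5.518×10^-3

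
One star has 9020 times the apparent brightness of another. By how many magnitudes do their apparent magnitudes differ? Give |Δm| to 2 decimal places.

Pogson: Δm = −2.5 log₁₀(ratio) = −2.5 log₁₀(9020) = −2.5 × 3.9552 = -9.888

|Δm| ≈ 9.89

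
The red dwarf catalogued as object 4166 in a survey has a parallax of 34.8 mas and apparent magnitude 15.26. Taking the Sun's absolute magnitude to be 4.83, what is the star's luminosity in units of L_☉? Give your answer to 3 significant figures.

L/L_☉ ≈ 5.56×10^-4

d = 1/p = 1000/34.8 mas = 28.74 pc
M = m − 5 log₁₀ d + 5 = 15.26 − 5·1.4584 + 5 = 12.968
M − M_☉ = 12.968 − 4.83 = 8.138
L/L_☉ = 10^(−0.4 × 8.138) = 5.557×10^-4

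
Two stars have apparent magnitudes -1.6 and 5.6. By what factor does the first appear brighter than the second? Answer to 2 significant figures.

760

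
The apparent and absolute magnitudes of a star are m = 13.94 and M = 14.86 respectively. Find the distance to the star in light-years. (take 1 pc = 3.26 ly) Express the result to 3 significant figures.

Distance modulus: m − M = 13.94 − (14.86) = -0.920
m − M = 5 log₁₀ d − 5
log₁₀ d = (m − M)/5 + 1 = 0.8160
d = 10^0.8160 = 6.546 pc
= 21.34 ly

d ≈ 21.3 ly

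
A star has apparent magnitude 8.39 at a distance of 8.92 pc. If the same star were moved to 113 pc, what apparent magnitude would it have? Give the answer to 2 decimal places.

m ≈ 13.90

Flux ∝ 1/d², so Δm = 5 log₁₀(d₂/d₁) = 5 log₁₀(113/8.92) = 5.514
m₂ = m₁ + Δm = 8.39 + (5.514) = 13.904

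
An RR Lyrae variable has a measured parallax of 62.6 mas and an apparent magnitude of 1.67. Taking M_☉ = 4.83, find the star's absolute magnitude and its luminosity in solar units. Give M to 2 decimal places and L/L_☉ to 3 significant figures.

M ≈ 0.65; L/L_☉ ≈ 46.9

d = 1/p = 1000/62.6 mas = 15.97 pc
M = m − 5 log₁₀ d + 5 = 1.67 − 5·1.2034 + 5 = 0.653
M − M_☉ = 0.653 − 4.83 = -4.177
L/L_☉ = 10^(−0.4 × -4.177) = 46.87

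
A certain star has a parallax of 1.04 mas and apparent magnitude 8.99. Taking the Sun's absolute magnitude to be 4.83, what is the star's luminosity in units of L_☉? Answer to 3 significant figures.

L/L_☉ ≈ 200

d = 1/p = 1000/1.04 mas = 961.5 pc
M = m − 5 log₁₀ d + 5 = 8.99 − 5·2.9830 + 5 = -0.925
M − M_☉ = -0.925 − 4.83 = -5.755
L/L_☉ = 10^(−0.4 × -5.755) = 200.4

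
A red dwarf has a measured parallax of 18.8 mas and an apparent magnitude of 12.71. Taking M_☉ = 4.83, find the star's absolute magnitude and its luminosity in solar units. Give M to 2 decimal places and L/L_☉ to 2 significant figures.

M ≈ 9.08; L/L_☉ ≈ 0.020

d = 1/p = 1000/18.8 mas = 53.19 pc
M = m − 5 log₁₀ d + 5 = 12.71 − 5·1.7258 + 5 = 9.081
M − M_☉ = 9.081 − 4.83 = 4.251
L/L_☉ = 10^(−0.4 × 4.251) = 0.01994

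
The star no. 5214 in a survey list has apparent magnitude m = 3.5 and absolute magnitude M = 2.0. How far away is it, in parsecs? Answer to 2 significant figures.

d ≈ 20 pc

Distance modulus: m − M = 3.5 − (2.0) = 1.500
m − M = 5 log₁₀ d − 5
log₁₀ d = (m − M)/5 + 1 = 1.3000
d = 10^1.3000 = 19.95 pc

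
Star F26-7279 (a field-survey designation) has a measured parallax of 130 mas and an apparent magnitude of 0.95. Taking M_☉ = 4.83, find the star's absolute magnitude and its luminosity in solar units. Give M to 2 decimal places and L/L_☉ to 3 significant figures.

M ≈ 1.52; L/L_☉ ≈ 21.1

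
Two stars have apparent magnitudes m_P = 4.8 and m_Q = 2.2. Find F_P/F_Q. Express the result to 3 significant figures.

Δm = 4.8 − (2.2) = 2.6
Flux ratio = 10^(−0.4 Δm) = 10^(−0.4 × 2.6) = 10^-1.040 = 0.09120

F_P/F_Q ≈ 0.0912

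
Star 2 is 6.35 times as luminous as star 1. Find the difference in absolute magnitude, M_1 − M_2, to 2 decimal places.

Pogson: ΔM = −2.5 log₁₀(ratio) = −2.5 log₁₀(6.35) = −2.5 × 0.8028 = -2.007
Star 2 is brighter so has the smaller magnitude: M_1 − M_2 is positive.

M_1 − M_2 ≈ 2.01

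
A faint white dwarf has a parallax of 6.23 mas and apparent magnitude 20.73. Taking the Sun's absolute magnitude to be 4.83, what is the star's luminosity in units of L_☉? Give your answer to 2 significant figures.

L/L_☉ ≈ 1.1×10^-4

d = 1/p = 1000/6.23 mas = 160.5 pc
M = m − 5 log₁₀ d + 5 = 20.73 − 5·2.2055 + 5 = 14.702
M − M_☉ = 14.702 − 4.83 = 9.872
L/L_☉ = 10^(−0.4 × 9.872) = 1.125×10^-4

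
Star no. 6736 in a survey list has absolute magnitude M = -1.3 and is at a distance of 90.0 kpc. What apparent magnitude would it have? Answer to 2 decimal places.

m ≈ 18.47

d = 90.0 kpc = 90000 pc
m = M + 5 log₁₀ d − 5 = -1.3 + 5·4.9542 − 5 = 18.471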